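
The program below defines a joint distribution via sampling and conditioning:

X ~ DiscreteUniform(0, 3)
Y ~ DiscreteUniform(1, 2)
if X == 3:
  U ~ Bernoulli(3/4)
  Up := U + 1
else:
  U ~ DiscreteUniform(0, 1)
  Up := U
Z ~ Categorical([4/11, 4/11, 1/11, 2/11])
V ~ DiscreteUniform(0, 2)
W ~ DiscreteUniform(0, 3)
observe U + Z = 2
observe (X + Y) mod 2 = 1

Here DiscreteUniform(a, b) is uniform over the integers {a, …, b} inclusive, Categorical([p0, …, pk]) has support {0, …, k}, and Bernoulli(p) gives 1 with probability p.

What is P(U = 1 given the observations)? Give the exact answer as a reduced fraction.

P(U = 1 | obs) = 36/43

Enumerate traces; 96 have nonzero weight after conditioning:
  (X=0, Y=1, U=0, Z=2, V=0, W=0) weight 1/2112
  (X=0, Y=1, U=0, Z=2, V=0, W=1) weight 1/2112
  (X=0, Y=1, U=0, Z=2, V=0, W=2) weight 1/2112
  (X=0, Y=1, U=0, Z=2, V=0, W=3) weight 1/2112
  (X=0, Y=1, U=0, Z=2, V=1, W=0) weight 1/2112
  (X=0, Y=1, U=0, Z=2, V=1, W=1) weight 1/2112
  (X=0, Y=1, U=0, Z=2, V=1, W=2) weight 1/2112
  (X=0, Y=1, U=0, Z=2, V=1, W=3) weight 1/2112
  (X=0, Y=1, U=1, Z=1, V=0, W=0) weight 1/528
  … 87 more
Group by U:
  weight(U=0) = 7/352
  weight(U=1) = 9/88
Total weight = 7/352 + 9/88 = 43/352
P(U=0 | obs) = 7/352 / 43/352 = 7/43
P(U=1 | obs) = 9/88 / 43/352 = 36/43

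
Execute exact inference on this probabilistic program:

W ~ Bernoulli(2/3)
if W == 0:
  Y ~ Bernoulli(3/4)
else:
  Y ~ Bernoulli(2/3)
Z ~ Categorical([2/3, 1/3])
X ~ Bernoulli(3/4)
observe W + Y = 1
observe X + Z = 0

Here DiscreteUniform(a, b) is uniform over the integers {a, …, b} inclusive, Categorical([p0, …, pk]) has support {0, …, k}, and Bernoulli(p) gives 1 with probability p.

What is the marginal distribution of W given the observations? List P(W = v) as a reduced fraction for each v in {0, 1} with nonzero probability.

P(W=0) = 9/17, P(W=1) = 8/17

Enumerate traces; 2 have nonzero weight after conditioning:
  (W=0, Y=1, Z=0, X=0) weight 1/24
  (W=1, Y=0, Z=0, X=0) weight 1/27
Group by W:
  weight(W=0) = 1/24
  weight(W=1) = 1/27
Total weight = 1/24 + 1/27 = 17/216
P(W=0 | obs) = 1/24 / 17/216 = 9/17
P(W=1 | obs) = 1/27 / 17/216 = 8/17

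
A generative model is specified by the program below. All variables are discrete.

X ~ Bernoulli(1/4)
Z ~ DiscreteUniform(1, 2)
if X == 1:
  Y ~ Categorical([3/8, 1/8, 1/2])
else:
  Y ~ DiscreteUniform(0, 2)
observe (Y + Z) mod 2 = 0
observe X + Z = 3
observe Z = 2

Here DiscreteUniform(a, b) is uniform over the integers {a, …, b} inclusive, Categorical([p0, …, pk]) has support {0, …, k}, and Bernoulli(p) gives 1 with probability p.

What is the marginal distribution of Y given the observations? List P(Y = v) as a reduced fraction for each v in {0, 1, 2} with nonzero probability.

Enumerate traces; 2 have nonzero weight after conditioning:
  (X=1, Z=2, Y=0) weight 3/64
  (X=1, Z=2, Y=2) weight 1/16
Group by Y:
  weight(Y=0) = 3/64
  weight(Y=2) = 1/16
Total weight = 3/64 + 1/16 = 7/64
P(Y=0 | obs) = 3/64 / 7/64 = 3/7
P(Y=2 | obs) = 1/16 / 7/64 = 4/7

P(Y=0) = 3/7, P(Y=2) = 4/7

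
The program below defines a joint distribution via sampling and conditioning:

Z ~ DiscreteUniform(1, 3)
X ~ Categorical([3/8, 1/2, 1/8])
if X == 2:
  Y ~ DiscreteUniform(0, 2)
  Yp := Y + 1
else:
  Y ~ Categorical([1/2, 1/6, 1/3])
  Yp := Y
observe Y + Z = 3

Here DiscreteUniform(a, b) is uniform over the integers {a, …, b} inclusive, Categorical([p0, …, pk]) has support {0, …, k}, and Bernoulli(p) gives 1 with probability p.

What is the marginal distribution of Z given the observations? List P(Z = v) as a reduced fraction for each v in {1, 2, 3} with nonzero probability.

Enumerate traces; 9 have nonzero weight after conditioning:
  (Z=1, X=0, Y=2) weight 1/24
  (Z=1, X=1, Y=2) weight 1/18
  (Z=1, X=2, Y=2) weight 1/72
  (Z=2, X=0, Y=1) weight 1/48
  (Z=2, X=1, Y=1) weight 1/36
  (Z=2, X=2, Y=1) weight 1/72
  (Z=3, X=0, Y=0) weight 1/16
  (Z=3, X=1, Y=0) weight 1/12
  … 1 more
Group by Z:
  weight(Z=1) = 1/9
  weight(Z=2) = 1/16
  weight(Z=3) = 23/144
Total weight = 1/9 + 1/16 + 23/144 = 1/3
P(Z=1 | obs) = 1/9 / 1/3 = 1/3
P(Z=2 | obs) = 1/16 / 1/3 = 3/16
P(Z=3 | obs) = 23/144 / 1/3 = 23/48

P(Z=1) = 1/3, P(Z=2) = 3/16, P(Z=3) = 23/48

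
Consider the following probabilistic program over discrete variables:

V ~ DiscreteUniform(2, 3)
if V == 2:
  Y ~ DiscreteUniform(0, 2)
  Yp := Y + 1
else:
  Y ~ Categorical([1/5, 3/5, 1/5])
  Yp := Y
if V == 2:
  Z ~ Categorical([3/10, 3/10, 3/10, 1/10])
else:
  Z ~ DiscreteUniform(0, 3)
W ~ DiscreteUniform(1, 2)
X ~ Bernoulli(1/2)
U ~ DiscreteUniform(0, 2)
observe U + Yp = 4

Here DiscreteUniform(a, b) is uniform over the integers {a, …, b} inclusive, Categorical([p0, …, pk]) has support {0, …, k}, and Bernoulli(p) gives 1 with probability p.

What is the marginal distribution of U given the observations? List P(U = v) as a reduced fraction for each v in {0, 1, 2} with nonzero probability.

Enumerate traces; 48 have nonzero weight after conditioning:
  (V=2, Y=1, Z=0, W=1, X=0, U=2) weight 1/240
  (V=2, Y=1, Z=0, W=1, X=1, U=2) weight 1/240
  (V=2, Y=1, Z=0, W=2, X=0, U=2) weight 1/240
  (V=2, Y=1, Z=0, W=2, X=1, U=2) weight 1/240
  (V=2, Y=1, Z=1, W=1, X=0, U=2) weight 1/240
  (V=2, Y=1, Z=1, W=1, X=1, U=2) weight 1/240
  (V=2, Y=1, Z=1, W=2, X=0, U=2) weight 1/240
  (V=2, Y=1, Z=1, W=2, X=1, U=2) weight 1/240
  (V=2, Y=2, Z=0, W=1, X=0, U=1) weight 1/240
  … 39 more
Group by U:
  weight(U=1) = 1/18
  weight(U=2) = 4/45
Total weight = 1/18 + 4/45 = 13/90
P(U=1 | obs) = 1/18 / 13/90 = 5/13
P(U=2 | obs) = 4/45 / 13/90 = 8/13

P(U=1) = 5/13, P(U=2) = 8/13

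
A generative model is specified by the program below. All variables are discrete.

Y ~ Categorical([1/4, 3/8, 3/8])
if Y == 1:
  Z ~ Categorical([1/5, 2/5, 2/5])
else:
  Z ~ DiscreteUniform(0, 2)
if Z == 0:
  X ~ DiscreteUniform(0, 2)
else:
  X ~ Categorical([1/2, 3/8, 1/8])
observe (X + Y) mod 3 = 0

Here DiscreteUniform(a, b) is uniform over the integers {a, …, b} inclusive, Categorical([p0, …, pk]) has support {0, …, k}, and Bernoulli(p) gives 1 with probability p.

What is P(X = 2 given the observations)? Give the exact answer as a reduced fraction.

P(X = 2 | obs) = 18/89

Enumerate traces; 9 have nonzero weight after conditioning:
  (Y=0, Z=0, X=0) weight 1/36
  (Y=0, Z=1, X=0) weight 1/24
  (Y=0, Z=2, X=0) weight 1/24
  (Y=1, Z=0, X=2) weight 1/40
  (Y=1, Z=1, X=2) weight 3/160
  (Y=1, Z=2, X=2) weight 3/160
  (Y=2, Z=0, X=1) weight 1/24
  (Y=2, Z=1, X=1) weight 3/64
  … 1 more
Group by X:
  weight(X=0) = 1/9
  weight(X=1) = 13/96
  weight(X=2) = 1/16
Total weight = 1/9 + 13/96 + 1/16 = 89/288
P(X=0 | obs) = 1/9 / 89/288 = 32/89
P(X=1 | obs) = 13/96 / 89/288 = 39/89
P(X=2 | obs) = 1/16 / 89/288 = 18/89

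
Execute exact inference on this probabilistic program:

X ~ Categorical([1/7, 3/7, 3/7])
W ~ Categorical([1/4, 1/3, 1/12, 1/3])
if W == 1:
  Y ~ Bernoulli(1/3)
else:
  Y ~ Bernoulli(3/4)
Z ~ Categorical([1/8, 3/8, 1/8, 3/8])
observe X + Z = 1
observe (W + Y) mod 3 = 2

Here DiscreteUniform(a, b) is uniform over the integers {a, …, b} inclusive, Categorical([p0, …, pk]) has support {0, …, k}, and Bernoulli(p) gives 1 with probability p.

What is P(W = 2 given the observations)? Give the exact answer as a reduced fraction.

Enumerate traces; 4 have nonzero weight after conditioning:
  (X=0, W=1, Y=1, Z=1) weight 1/168
  (X=0, W=2, Y=0, Z=1) weight 1/896
  (X=1, W=1, Y=1, Z=0) weight 1/168
  (X=1, W=2, Y=0, Z=0) weight 1/896
Group by W:
  weight(W=1) = 1/84
  weight(W=2) = 1/448
Total weight = 1/84 + 1/448 = 19/1344
P(W=1 | obs) = 1/84 / 19/1344 = 16/19
P(W=2 | obs) = 1/448 / 19/1344 = 3/19

P(W = 2 | obs) = 3/19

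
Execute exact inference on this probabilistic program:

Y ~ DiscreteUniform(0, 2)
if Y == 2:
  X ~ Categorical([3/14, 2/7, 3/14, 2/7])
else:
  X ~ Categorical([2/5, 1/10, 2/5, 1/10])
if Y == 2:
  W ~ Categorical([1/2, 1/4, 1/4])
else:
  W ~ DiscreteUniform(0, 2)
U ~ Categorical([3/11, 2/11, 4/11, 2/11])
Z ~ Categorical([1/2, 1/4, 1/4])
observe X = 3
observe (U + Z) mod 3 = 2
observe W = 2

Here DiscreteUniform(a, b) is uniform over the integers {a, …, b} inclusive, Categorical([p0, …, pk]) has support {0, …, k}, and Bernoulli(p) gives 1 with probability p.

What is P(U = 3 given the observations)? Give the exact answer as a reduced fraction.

P(U = 3 | obs) = 2/15

Enumerate traces; 12 have nonzero weight after conditioning:
  (Y=0, X=3, W=2, U=0, Z=2) weight 1/1320
  (Y=0, X=3, W=2, U=1, Z=1) weight 1/1980
  (Y=0, X=3, W=2, U=2, Z=0) weight 1/495
  (Y=0, X=3, W=2, U=3, Z=2) weight 1/1980
  (Y=1, X=3, W=2, U=0, Z=2) weight 1/1320
  (Y=1, X=3, W=2, U=1, Z=1) weight 1/1980
  (Y=1, X=3, W=2, U=2, Z=0) weight 1/495
  (Y=1, X=3, W=2, U=3, Z=2) weight 1/1980
  … 4 more
Group by U:
  weight(U=0) = 29/9240
  weight(U=1) = 29/13860
  weight(U=2) = 29/3465
  weight(U=3) = 29/13860
Total weight = 29/9240 + 29/13860 + 29/3465 + 29/13860 = 29/1848
P(U=0 | obs) = 29/9240 / 29/1848 = 1/5
P(U=1 | obs) = 29/13860 / 29/1848 = 2/15
P(U=2 | obs) = 29/3465 / 29/1848 = 8/15
P(U=3 | obs) = 29/13860 / 29/1848 = 2/15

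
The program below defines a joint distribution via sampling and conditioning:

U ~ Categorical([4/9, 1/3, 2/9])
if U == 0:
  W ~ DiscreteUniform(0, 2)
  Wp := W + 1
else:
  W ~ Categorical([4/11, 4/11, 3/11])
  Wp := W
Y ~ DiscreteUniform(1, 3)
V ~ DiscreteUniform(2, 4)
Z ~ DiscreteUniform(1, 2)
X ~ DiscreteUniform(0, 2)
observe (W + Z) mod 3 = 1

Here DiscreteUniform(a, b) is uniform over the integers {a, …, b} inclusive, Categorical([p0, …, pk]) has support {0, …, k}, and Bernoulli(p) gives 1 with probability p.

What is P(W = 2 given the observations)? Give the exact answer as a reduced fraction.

P(W = 2 | obs) = 89/193

Enumerate traces; 162 have nonzero weight after conditioning:
  (U=0, W=0, Y=1, V=2, Z=1, X=0) weight 2/729
  (U=0, W=0, Y=1, V=2, Z=1, X=1) weight 2/729
  (U=0, W=0, Y=1, V=2, Z=1, X=2) weight 2/729
  (U=0, W=0, Y=1, V=3, Z=1, X=0) weight 2/729
  (U=0, W=0, Y=1, V=3, Z=1, X=1) weight 2/729
  (U=0, W=0, Y=1, V=3, Z=1, X=2) weight 2/729
  (U=0, W=0, Y=1, V=4, Z=1, X=0) weight 2/729
  (U=0, W=0, Y=1, V=4, Z=1, X=1) weight 2/729
  (U=0, W=2, Y=1, V=2, Z=2, X=0) weight 2/729
  … 153 more
Group by W:
  weight(W=0) = 52/297
  weight(W=2) = 89/594
Total weight = 52/297 + 89/594 = 193/594
P(W=0 | obs) = 52/297 / 193/594 = 104/193
P(W=2 | obs) = 89/594 / 193/594 = 89/193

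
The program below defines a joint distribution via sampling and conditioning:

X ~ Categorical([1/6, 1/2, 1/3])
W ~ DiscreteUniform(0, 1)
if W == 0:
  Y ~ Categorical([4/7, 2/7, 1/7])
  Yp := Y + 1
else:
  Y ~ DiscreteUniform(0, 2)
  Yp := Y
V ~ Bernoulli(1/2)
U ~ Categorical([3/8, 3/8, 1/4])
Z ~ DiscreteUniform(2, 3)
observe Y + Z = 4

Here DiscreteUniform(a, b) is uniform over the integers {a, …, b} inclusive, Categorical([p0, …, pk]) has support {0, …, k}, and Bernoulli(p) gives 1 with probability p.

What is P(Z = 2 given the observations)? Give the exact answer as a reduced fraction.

P(Z = 2 | obs) = 10/23

Enumerate traces; 72 have nonzero weight after conditioning:
  (X=0, W=0, Y=1, V=0, U=0, Z=3) weight 1/448
  (X=0, W=0, Y=1, V=0, U=1, Z=3) weight 1/448
  (X=0, W=0, Y=1, V=0, U=2, Z=3) weight 1/672
  (X=0, W=0, Y=1, V=1, U=0, Z=3) weight 1/448
  (X=0, W=0, Y=1, V=1, U=1, Z=3) weight 1/448
  (X=0, W=0, Y=1, V=1, U=2, Z=3) weight 1/672
  (X=0, W=0, Y=2, V=0, U=0, Z=2) weight 1/896
  (X=0, W=0, Y=2, V=0, U=1, Z=2) weight 1/896
  … 64 more
Group by Z:
  weight(Z=2) = 5/42
  weight(Z=3) = 13/84
Total weight = 5/42 + 13/84 = 23/84
P(Z=2 | obs) = 5/42 / 23/84 = 10/23
P(Z=3 | obs) = 13/84 / 23/84 = 13/23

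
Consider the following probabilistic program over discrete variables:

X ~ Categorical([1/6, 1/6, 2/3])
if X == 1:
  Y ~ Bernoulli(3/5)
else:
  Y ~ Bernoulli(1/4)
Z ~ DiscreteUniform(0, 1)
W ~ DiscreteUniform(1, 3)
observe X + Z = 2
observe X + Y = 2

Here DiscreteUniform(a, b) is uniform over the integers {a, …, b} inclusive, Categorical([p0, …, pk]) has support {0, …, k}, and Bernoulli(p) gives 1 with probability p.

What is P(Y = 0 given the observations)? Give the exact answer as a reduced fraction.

P(Y = 0 | obs) = 5/6

Enumerate traces; 6 have nonzero weight after conditioning:
  (X=1, Y=1, Z=1, W=1) weight 1/60
  (X=1, Y=1, Z=1, W=2) weight 1/60
  (X=1, Y=1, Z=1, W=3) weight 1/60
  (X=2, Y=0, Z=0, W=1) weight 1/12
  (X=2, Y=0, Z=0, W=2) weight 1/12
  (X=2, Y=0, Z=0, W=3) weight 1/12
Group by Y:
  weight(Y=0) = 1/4
  weight(Y=1) = 1/20
Total weight = 1/4 + 1/20 = 3/10
P(Y=0 | obs) = 1/4 / 3/10 = 5/6
P(Y=1 | obs) = 1/20 / 3/10 = 1/6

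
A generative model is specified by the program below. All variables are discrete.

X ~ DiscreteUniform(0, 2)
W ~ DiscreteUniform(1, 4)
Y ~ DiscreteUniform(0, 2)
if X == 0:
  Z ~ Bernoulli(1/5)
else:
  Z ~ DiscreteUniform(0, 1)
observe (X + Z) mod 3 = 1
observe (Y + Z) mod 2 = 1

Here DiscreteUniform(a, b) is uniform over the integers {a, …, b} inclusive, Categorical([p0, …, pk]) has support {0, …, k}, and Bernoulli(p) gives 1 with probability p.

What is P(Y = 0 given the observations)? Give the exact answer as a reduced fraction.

Enumerate traces; 12 have nonzero weight after conditioning:
  (X=0, W=1, Y=0, Z=1) weight 1/180
  (X=0, W=1, Y=2, Z=1) weight 1/180
  (X=0, W=2, Y=0, Z=1) weight 1/180
  (X=0, W=2, Y=2, Z=1) weight 1/180
  (X=0, W=3, Y=0, Z=1) weight 1/180
  (X=0, W=3, Y=2, Z=1) weight 1/180
  (X=0, W=4, Y=0, Z=1) weight 1/180
  (X=0, W=4, Y=2, Z=1) weight 1/180
  (X=1, W=1, Y=1, Z=0) weight 1/72
  … 3 more
Group by Y:
  weight(Y=0) = 1/45
  weight(Y=1) = 1/18
  weight(Y=2) = 1/45
Total weight = 1/45 + 1/18 + 1/45 = 1/10
P(Y=0 | obs) = 1/45 / 1/10 = 2/9
P(Y=1 | obs) = 1/18 / 1/10 = 5/9
P(Y=2 | obs) = 1/45 / 1/10 = 2/9

P(Y = 0 | obs) = 2/9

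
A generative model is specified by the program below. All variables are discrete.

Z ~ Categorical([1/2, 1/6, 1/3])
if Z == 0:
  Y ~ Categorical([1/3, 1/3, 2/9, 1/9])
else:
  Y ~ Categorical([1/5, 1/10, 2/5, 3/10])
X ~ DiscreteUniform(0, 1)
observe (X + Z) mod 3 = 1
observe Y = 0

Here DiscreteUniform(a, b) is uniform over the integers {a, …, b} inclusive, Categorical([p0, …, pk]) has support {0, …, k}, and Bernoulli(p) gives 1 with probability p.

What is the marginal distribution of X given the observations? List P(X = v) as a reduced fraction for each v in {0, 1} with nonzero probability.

P(X=0) = 1/6, P(X=1) = 5/6

Enumerate traces; 2 have nonzero weight after conditioning:
  (Z=0, Y=0, X=1) weight 1/12
  (Z=1, Y=0, X=0) weight 1/60
Group by X:
  weight(X=0) = 1/60
  weight(X=1) = 1/12
Total weight = 1/60 + 1/12 = 1/10
P(X=0 | obs) = 1/60 / 1/10 = 1/6
P(X=1 | obs) = 1/12 / 1/10 = 5/6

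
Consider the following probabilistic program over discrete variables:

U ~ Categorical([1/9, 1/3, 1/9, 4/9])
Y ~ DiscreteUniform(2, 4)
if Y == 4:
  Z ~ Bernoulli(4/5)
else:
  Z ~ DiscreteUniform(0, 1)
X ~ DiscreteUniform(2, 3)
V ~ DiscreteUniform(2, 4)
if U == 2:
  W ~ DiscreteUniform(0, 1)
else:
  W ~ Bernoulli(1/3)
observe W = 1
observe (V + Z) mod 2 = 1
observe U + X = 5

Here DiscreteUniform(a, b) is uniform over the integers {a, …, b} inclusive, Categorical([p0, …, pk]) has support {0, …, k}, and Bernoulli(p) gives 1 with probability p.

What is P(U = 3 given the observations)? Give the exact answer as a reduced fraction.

Enumerate traces; 18 have nonzero weight after conditioning:
  (U=2, Y=2, Z=0, X=3, V=3, W=1) weight 1/648
  (U=2, Y=2, Z=1, X=3, V=2, W=1) weight 1/648
  (U=2, Y=2, Z=1, X=3, V=4, W=1) weight 1/648
  (U=2, Y=3, Z=0, X=3, V=3, W=1) weight 1/648
  (U=2, Y=3, Z=1, X=3, V=2, W=1) weight 1/648
  (U=2, Y=3, Z=1, X=3, V=4, W=1) weight 1/648
  (U=2, Y=4, Z=0, X=3, V=3, W=1) weight 1/1620
  (U=2, Y=4, Z=1, X=3, V=2, W=1) weight 1/405
  (U=3, Y=2, Z=0, X=2, V=3, W=1) weight 1/243
  … 9 more
Group by U:
  weight(U=2) = 2/135
  weight(U=3) = 16/405
Total weight = 2/135 + 16/405 = 22/405
P(U=2 | obs) = 2/135 / 22/405 = 3/11
P(U=3 | obs) = 16/405 / 22/405 = 8/11

P(U = 3 | obs) = 8/11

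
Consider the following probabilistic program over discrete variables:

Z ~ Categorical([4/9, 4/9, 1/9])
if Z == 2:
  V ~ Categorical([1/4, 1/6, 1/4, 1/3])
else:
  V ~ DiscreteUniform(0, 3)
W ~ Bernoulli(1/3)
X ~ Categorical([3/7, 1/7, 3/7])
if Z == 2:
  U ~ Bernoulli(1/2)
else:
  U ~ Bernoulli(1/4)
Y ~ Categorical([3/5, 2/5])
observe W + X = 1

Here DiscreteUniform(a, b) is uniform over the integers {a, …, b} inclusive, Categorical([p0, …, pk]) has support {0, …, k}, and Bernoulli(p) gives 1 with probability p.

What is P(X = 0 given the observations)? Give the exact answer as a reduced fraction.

Enumerate traces; 96 have nonzero weight after conditioning:
  (Z=0, V=0, W=0, X=1, U=0, Y=0) weight 1/210
  (Z=0, V=0, W=0, X=1, U=0, Y=1) weight 1/315
  (Z=0, V=0, W=0, X=1, U=1, Y=0) weight 1/630
  (Z=0, V=0, W=0, X=1, U=1, Y=1) weight 1/945
  (Z=0, V=0, W=1, X=0, U=0, Y=0) weight 1/140
  (Z=0, V=0, W=1, X=0, U=0, Y=1) weight 1/210
  (Z=0, V=0, W=1, X=0, U=1, Y=0) weight 1/420
  (Z=0, V=0, W=1, X=0, U=1, Y=1) weight 1/630
  … 88 more
Group by X:
  weight(X=0) = 1/7
  weight(X=1) = 2/21
Total weight = 1/7 + 2/21 = 5/21
P(X=0 | obs) = 1/7 / 5/21 = 3/5
P(X=1 | obs) = 2/21 / 5/21 = 2/5

P(X = 0 | obs) = 3/5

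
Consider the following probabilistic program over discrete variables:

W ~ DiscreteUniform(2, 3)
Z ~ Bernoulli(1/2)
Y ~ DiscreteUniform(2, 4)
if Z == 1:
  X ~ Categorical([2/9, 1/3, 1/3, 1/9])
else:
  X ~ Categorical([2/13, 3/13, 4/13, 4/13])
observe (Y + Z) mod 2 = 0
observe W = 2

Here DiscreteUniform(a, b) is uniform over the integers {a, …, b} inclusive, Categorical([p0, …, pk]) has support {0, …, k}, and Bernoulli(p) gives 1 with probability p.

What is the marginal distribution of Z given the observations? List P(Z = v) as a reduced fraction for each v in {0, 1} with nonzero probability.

P(Z=0) = 2/3, P(Z=1) = 1/3

Enumerate traces; 12 have nonzero weight after conditioning:
  (W=2, Z=0, Y=2, X=0) weight 1/78
  (W=2, Z=0, Y=2, X=1) weight 1/52
  (W=2, Z=0, Y=2, X=2) weight 1/39
  (W=2, Z=0, Y=2, X=3) weight 1/39
  (W=2, Z=0, Y=4, X=0) weight 1/78
  (W=2, Z=0, Y=4, X=1) weight 1/52
  (W=2, Z=0, Y=4, X=2) weight 1/39
  (W=2, Z=0, Y=4, X=3) weight 1/39
  (W=2, Z=1, Y=3, X=0) weight 1/54
  … 3 more
Group by Z:
  weight(Z=0) = 1/6
  weight(Z=1) = 1/12
Total weight = 1/6 + 1/12 = 1/4
P(Z=0 | obs) = 1/6 / 1/4 = 2/3
P(Z=1 | obs) = 1/12 / 1/4 = 1/3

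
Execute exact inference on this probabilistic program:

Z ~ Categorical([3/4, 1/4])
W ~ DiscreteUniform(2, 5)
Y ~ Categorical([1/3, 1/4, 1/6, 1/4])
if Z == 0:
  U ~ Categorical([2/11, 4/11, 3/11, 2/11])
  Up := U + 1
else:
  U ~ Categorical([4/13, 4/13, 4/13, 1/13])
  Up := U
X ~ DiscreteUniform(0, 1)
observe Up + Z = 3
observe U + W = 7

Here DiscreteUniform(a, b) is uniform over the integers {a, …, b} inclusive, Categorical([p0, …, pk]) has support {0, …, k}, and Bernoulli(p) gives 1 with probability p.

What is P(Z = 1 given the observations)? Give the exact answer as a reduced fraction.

P(Z = 1 | obs) = 44/161

Enumerate traces; 16 have nonzero weight after conditioning:
  (Z=0, W=5, Y=0, U=2, X=0) weight 3/352
  (Z=0, W=5, Y=0, U=2, X=1) weight 3/352
  (Z=0, W=5, Y=1, U=2, X=0) weight 9/1408
  (Z=0, W=5, Y=1, U=2, X=1) weight 9/1408
  (Z=0, W=5, Y=2, U=2, X=0) weight 3/704
  (Z=0, W=5, Y=2, U=2, X=1) weight 3/704
  (Z=0, W=5, Y=3, U=2, X=0) weight 9/1408
  (Z=0, W=5, Y=3, U=2, X=1) weight 9/1408
  (Z=1, W=5, Y=0, U=2, X=0) weight 1/312
  … 7 more
Group by Z:
  weight(Z=0) = 9/176
  weight(Z=1) = 1/52
Total weight = 9/176 + 1/52 = 161/2288
P(Z=0 | obs) = 9/176 / 161/2288 = 117/161
P(Z=1 | obs) = 1/52 / 161/2288 = 44/161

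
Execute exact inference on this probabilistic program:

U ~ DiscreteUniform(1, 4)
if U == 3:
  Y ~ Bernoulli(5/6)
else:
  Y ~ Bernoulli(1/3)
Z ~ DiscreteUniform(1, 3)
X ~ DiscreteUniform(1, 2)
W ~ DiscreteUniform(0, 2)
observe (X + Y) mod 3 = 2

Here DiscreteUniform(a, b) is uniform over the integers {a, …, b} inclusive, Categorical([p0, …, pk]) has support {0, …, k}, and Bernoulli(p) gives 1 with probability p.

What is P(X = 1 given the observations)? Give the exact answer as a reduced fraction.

P(X = 1 | obs) = 11/24

Enumerate traces; 72 have nonzero weight after conditioning:
  (U=1, Y=0, Z=1, X=2, W=0) weight 1/108
  (U=1, Y=0, Z=1, X=2, W=1) weight 1/108
  (U=1, Y=0, Z=1, X=2, W=2) weight 1/108
  (U=1, Y=0, Z=2, X=2, W=0) weight 1/108
  (U=1, Y=0, Z=2, X=2, W=1) weight 1/108
  (U=1, Y=0, Z=2, X=2, W=2) weight 1/108
  (U=1, Y=0, Z=3, X=2, W=0) weight 1/108
  (U=1, Y=0, Z=3, X=2, W=1) weight 1/108
  (U=1, Y=1, Z=1, X=1, W=0) weight 1/216
  … 63 more
Group by X:
  weight(X=1) = 11/48
  weight(X=2) = 13/48
Total weight = 11/48 + 13/48 = 1/2
P(X=1 | obs) = 11/48 / 1/2 = 11/24
P(X=2 | obs) = 13/48 / 1/2 = 13/24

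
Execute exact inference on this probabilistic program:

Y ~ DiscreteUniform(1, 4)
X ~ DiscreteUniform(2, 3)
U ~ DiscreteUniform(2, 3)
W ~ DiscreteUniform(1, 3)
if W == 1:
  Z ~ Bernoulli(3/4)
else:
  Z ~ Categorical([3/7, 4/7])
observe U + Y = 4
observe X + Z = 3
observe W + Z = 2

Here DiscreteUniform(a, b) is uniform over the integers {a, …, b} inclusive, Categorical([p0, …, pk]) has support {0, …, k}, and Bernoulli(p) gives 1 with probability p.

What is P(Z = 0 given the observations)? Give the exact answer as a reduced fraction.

Enumerate traces; 4 have nonzero weight after conditioning:
  (Y=1, X=2, U=3, W=1, Z=1) weight 1/64
  (Y=1, X=3, U=3, W=2, Z=0) weight 1/112
  (Y=2, X=2, U=2, W=1, Z=1) weight 1/64
  (Y=2, X=3, U=2, W=2, Z=0) weight 1/112
Group by Z:
  weight(Z=0) = 1/56
  weight(Z=1) = 1/32
Total weight = 1/56 + 1/32 = 11/224
P(Z=0 | obs) = 1/56 / 11/224 = 4/11
P(Z=1 | obs) = 1/32 / 11/224 = 7/11

P(Z = 0 | obs) = 4/11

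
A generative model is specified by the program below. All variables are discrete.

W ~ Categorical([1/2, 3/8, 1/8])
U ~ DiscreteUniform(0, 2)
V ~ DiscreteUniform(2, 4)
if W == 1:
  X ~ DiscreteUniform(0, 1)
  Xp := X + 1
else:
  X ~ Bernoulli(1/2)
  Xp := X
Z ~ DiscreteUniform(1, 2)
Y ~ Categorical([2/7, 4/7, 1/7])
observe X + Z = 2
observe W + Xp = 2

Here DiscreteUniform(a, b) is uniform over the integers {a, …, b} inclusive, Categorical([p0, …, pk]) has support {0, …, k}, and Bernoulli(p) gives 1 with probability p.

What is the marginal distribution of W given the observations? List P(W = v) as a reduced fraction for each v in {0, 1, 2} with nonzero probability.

P(W=1) = 3/4, P(W=2) = 1/4

Enumerate traces; 54 have nonzero weight after conditioning:
  (W=1, U=0, V=2, X=0, Z=2, Y=0) weight 1/336
  (W=1, U=0, V=2, X=0, Z=2, Y=1) weight 1/168
  (W=1, U=0, V=2, X=0, Z=2, Y=2) weight 1/672
  (W=1, U=0, V=3, X=0, Z=2, Y=0) weight 1/336
  (W=1, U=0, V=3, X=0, Z=2, Y=1) weight 1/168
  (W=1, U=0, V=3, X=0, Z=2, Y=2) weight 1/672
  (W=1, U=0, V=4, X=0, Z=2, Y=0) weight 1/336
  (W=1, U=0, V=4, X=0, Z=2, Y=1) weight 1/168
  (W=2, U=0, V=2, X=0, Z=2, Y=0) weight 1/1008
  … 45 more
Group by W:
  weight(W=1) = 3/32
  weight(W=2) = 1/32
Total weight = 3/32 + 1/32 = 1/8
P(W=1 | obs) = 3/32 / 1/8 = 3/4
P(W=2 | obs) = 1/32 / 1/8 = 1/4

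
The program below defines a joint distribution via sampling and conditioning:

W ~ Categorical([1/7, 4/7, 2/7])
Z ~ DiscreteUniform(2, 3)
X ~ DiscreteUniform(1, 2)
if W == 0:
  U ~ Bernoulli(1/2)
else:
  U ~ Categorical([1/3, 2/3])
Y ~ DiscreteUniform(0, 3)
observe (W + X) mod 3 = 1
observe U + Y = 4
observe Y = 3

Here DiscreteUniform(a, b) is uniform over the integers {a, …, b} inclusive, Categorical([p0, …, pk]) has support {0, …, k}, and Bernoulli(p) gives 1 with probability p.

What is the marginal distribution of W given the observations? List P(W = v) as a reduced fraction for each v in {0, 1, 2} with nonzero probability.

P(W=0) = 3/11, P(W=2) = 8/11

Enumerate traces; 4 have nonzero weight after conditioning:
  (W=0, Z=2, X=1, U=1, Y=3) weight 1/224
  (W=0, Z=3, X=1, U=1, Y=3) weight 1/224
  (W=2, Z=2, X=2, U=1, Y=3) weight 1/84
  (W=2, Z=3, X=2, U=1, Y=3) weight 1/84
Group by W:
  weight(W=0) = 1/112
  weight(W=2) = 1/42
Total weight = 1/112 + 1/42 = 11/336
P(W=0 | obs) = 1/112 / 11/336 = 3/11
P(W=2 | obs) = 1/42 / 11/336 = 8/11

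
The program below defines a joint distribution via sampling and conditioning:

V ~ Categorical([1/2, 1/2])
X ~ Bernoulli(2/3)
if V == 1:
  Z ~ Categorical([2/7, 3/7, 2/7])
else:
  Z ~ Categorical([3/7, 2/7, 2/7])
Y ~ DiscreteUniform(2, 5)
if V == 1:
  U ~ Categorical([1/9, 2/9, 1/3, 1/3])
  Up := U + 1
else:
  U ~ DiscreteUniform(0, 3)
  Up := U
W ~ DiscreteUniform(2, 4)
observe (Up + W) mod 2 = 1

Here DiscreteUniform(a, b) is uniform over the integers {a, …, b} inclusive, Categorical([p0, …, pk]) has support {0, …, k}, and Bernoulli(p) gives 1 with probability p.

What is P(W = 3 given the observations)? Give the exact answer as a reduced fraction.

P(W = 3 | obs) = 19/53

Enumerate traces; 288 have nonzero weight after conditioning:
  (V=0, X=0, Z=0, Y=2, U=0, W=3) weight 1/672
  (V=0, X=0, Z=0, Y=2, U=1, W=2) weight 1/672
  (V=0, X=0, Z=0, Y=2, U=1, W=4) weight 1/672
  (V=0, X=0, Z=0, Y=2, U=2, W=3) weight 1/672
  (V=0, X=0, Z=0, Y=2, U=3, W=2) weight 1/672
  (V=0, X=0, Z=0, Y=2, U=3, W=4) weight 1/672
  (V=0, X=0, Z=0, Y=3, U=0, W=3) weight 1/672
  (V=0, X=0, Z=0, Y=3, U=1, W=2) weight 1/672
  … 280 more
Group by W:
  weight(W=2) = 17/108
  weight(W=3) = 19/108
  weight(W=4) = 17/108
Total weight = 17/108 + 19/108 + 17/108 = 53/108
P(W=2 | obs) = 17/108 / 53/108 = 17/53
P(W=3 | obs) = 19/108 / 53/108 = 19/53
P(W=4 | obs) = 17/108 / 53/108 = 17/53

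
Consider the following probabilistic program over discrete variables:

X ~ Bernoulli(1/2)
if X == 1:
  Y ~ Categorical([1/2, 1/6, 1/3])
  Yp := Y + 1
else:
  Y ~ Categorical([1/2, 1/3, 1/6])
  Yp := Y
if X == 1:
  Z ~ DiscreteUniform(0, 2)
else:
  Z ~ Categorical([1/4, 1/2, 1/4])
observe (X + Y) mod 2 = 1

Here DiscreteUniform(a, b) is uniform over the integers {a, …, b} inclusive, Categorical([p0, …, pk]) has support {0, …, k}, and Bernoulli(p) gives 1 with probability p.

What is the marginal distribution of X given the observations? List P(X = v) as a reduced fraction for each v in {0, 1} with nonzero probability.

P(X=0) = 2/7, P(X=1) = 5/7

Enumerate traces; 9 have nonzero weight after conditioning:
  (X=0, Y=1, Z=0) weight 1/24
  (X=0, Y=1, Z=1) weight 1/12
  (X=0, Y=1, Z=2) weight 1/24
  (X=1, Y=0, Z=0) weight 1/12
  (X=1, Y=0, Z=1) weight 1/12
  (X=1, Y=0, Z=2) weight 1/12
  (X=1, Y=2, Z=0) weight 1/18
  (X=1, Y=2, Z=1) weight 1/18
  … 1 more
Group by X:
  weight(X=0) = 1/6
  weight(X=1) = 5/12
Total weight = 1/6 + 5/12 = 7/12
P(X=0 | obs) = 1/6 / 7/12 = 2/7
P(X=1 | obs) = 5/12 / 7/12 = 5/7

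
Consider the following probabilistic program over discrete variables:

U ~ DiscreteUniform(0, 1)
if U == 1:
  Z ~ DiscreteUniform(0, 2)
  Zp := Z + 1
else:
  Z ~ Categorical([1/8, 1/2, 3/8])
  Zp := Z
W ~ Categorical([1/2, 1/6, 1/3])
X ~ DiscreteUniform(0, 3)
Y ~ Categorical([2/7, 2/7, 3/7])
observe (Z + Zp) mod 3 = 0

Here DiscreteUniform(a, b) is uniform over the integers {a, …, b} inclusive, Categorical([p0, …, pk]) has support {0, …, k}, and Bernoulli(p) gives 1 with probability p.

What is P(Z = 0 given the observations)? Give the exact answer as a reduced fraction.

Enumerate traces; 72 have nonzero weight after conditioning:
  (U=0, Z=0, W=0, X=0, Y=0) weight 1/448
  (U=0, Z=0, W=0, X=0, Y=1) weight 1/448
  (U=0, Z=0, W=0, X=0, Y=2) weight 3/896
  (U=0, Z=0, W=0, X=1, Y=0) weight 1/448
  (U=0, Z=0, W=0, X=1, Y=1) weight 1/448
  (U=0, Z=0, W=0, X=1, Y=2) weight 3/896
  (U=0, Z=0, W=0, X=2, Y=0) weight 1/448
  (U=0, Z=0, W=0, X=2, Y=1) weight 1/448
  (U=1, Z=1, W=0, X=0, Y=0) weight 1/168
  … 63 more
Group by Z:
  weight(Z=0) = 1/16
  weight(Z=1) = 1/6
Total weight = 1/16 + 1/6 = 11/48
P(Z=0 | obs) = 1/16 / 11/48 = 3/11
P(Z=1 | obs) = 1/6 / 11/48 = 8/11

P(Z = 0 | obs) = 3/11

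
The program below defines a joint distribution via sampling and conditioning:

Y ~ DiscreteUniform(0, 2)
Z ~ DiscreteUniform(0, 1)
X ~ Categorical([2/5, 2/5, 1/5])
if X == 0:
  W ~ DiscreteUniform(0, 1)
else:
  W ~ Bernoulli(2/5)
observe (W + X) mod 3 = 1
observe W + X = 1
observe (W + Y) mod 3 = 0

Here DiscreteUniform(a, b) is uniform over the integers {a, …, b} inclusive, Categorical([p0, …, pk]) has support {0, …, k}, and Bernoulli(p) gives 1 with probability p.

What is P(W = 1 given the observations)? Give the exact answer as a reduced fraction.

P(W = 1 | obs) = 5/11

Enumerate traces; 4 have nonzero weight after conditioning:
  (Y=0, Z=0, X=1, W=0) weight 1/25
  (Y=0, Z=1, X=1, W=0) weight 1/25
  (Y=2, Z=0, X=0, W=1) weight 1/30
  (Y=2, Z=1, X=0, W=1) weight 1/30
Group by W:
  weight(W=0) = 2/25
  weight(W=1) = 1/15
Total weight = 2/25 + 1/15 = 11/75
P(W=0 | obs) = 2/25 / 11/75 = 6/11
P(W=1 | obs) = 1/15 / 11/75 = 5/11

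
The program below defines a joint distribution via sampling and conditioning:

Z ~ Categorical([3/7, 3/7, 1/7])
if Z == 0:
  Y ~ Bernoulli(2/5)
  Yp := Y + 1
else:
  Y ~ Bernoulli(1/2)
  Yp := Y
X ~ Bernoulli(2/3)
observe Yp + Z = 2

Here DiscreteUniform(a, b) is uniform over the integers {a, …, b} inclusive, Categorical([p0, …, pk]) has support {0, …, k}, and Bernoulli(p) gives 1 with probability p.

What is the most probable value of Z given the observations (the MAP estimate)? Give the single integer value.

argmax_v P(Z = v | obs) = 1

Enumerate traces; 6 have nonzero weight after conditioning:
  (Z=0, Y=1, X=0) weight 2/35
  (Z=0, Y=1, X=1) weight 4/35
  (Z=1, Y=1, X=0) weight 1/14
  (Z=1, Y=1, X=1) weight 1/7
  (Z=2, Y=0, X=0) weight 1/42
  (Z=2, Y=0, X=1) weight 1/21
Group by Z:
  weight(Z=0) = 6/35
  weight(Z=1) = 3/14
  weight(Z=2) = 1/14
Total weight = 6/35 + 3/14 + 1/14 = 16/35
P(Z=0 | obs) = 6/35 / 16/35 = 3/8
P(Z=1 | obs) = 3/14 / 16/35 = 15/32
P(Z=2 | obs) = 1/14 / 16/35 = 5/32
argmax = 1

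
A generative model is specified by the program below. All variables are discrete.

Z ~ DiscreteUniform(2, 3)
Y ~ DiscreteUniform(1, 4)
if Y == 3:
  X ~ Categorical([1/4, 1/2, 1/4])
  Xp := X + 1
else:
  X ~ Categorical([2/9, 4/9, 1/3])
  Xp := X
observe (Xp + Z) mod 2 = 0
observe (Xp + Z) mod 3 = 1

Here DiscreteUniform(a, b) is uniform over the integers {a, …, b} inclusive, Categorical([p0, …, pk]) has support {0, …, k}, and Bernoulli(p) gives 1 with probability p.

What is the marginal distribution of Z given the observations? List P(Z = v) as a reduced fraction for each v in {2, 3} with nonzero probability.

P(Z=2) = 18/37, P(Z=3) = 19/37

Enumerate traces; 8 have nonzero weight after conditioning:
  (Z=2, Y=1, X=2) weight 1/24
  (Z=2, Y=2, X=2) weight 1/24
  (Z=2, Y=3, X=1) weight 1/16
  (Z=2, Y=4, X=2) weight 1/24
  (Z=3, Y=1, X=1) weight 1/18
  (Z=3, Y=2, X=1) weight 1/18
  (Z=3, Y=3, X=0) weight 1/32
  (Z=3, Y=4, X=1) weight 1/18
Group by Z:
  weight(Z=2) = 3/16
  weight(Z=3) = 19/96
Total weight = 3/16 + 19/96 = 37/96
P(Z=2 | obs) = 3/16 / 37/96 = 18/37
P(Z=3 | obs) = 19/96 / 37/96 = 19/37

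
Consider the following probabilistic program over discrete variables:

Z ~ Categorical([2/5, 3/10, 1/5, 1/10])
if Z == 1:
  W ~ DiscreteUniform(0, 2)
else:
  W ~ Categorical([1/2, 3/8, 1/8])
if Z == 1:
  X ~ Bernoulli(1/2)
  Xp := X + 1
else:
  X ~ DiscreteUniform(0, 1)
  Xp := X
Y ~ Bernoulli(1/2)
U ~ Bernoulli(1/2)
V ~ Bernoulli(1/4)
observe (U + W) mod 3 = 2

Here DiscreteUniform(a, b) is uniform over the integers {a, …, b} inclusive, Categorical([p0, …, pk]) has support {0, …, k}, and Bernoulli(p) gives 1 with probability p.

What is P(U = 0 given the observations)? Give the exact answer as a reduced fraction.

P(U = 0 | obs) = 15/44

Enumerate traces; 64 have nonzero weight after conditioning:
  (Z=0, W=1, X=0, Y=0, U=1, V=0) weight 9/640
  (Z=0, W=1, X=0, Y=0, U=1, V=1) weight 3/640
  (Z=0, W=1, X=0, Y=1, U=1, V=0) weight 9/640
  (Z=0, W=1, X=0, Y=1, U=1, V=1) weight 3/640
  (Z=0, W=1, X=1, Y=0, U=1, V=0) weight 9/640
  (Z=0, W=1, X=1, Y=0, U=1, V=1) weight 3/640
  (Z=0, W=1, X=1, Y=1, U=1, V=0) weight 9/640
  (Z=0, W=1, X=1, Y=1, U=1, V=1) weight 3/640
  (Z=0, W=2, X=0, Y=0, U=0, V=0) weight 3/640
  … 55 more
Group by U:
  weight(U=0) = 3/32
  weight(U=1) = 29/160
Total weight = 3/32 + 29/160 = 11/40
P(U=0 | obs) = 3/32 / 11/40 = 15/44
P(U=1 | obs) = 29/160 / 11/40 = 29/44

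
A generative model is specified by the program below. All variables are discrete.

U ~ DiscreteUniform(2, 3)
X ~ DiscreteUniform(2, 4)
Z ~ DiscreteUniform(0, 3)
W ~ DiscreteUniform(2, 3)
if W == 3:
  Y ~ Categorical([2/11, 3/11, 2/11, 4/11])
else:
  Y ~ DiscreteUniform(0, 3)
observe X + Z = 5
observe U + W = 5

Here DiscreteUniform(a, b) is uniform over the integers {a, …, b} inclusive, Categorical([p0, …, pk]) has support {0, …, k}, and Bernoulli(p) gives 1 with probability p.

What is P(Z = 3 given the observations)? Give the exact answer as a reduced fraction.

Enumerate traces; 24 have nonzero weight after conditioning:
  (U=2, X=2, Z=3, W=3, Y=0) weight 1/264
  (U=2, X=2, Z=3, W=3, Y=1) weight 1/176
  (U=2, X=2, Z=3, W=3, Y=2) weight 1/264
  (U=2, X=2, Z=3, W=3, Y=3) weight 1/132
  (U=2, X=3, Z=2, W=3, Y=0) weight 1/264
  (U=2, X=3, Z=2, W=3, Y=1) weight 1/176
  (U=2, X=3, Z=2, W=3, Y=2) weight 1/264
  (U=2, X=3, Z=2, W=3, Y=3) weight 1/132
  (U=2, X=4, Z=1, W=3, Y=0) weight 1/264
  … 15 more
Group by Z:
  weight(Z=1) = 1/24
  weight(Z=2) = 1/24
  weight(Z=3) = 1/24
Total weight = 1/24 + 1/24 + 1/24 = 1/8
P(Z=1 | obs) = 1/24 / 1/8 = 1/3
P(Z=2 | obs) = 1/24 / 1/8 = 1/3
P(Z=3 | obs) = 1/24 / 1/8 = 1/3

P(Z = 3 | obs) = 1/3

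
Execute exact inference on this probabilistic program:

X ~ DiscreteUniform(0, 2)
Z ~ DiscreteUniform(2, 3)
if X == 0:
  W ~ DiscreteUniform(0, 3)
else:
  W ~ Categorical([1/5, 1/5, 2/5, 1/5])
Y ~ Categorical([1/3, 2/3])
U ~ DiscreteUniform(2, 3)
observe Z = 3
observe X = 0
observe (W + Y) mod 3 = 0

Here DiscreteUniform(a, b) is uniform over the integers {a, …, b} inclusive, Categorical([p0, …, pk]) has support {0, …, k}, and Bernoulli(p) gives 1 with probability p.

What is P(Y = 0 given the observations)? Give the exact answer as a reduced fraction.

P(Y = 0 | obs) = 1/2

Enumerate traces; 6 have nonzero weight after conditioning:
  (X=0, Z=3, W=0, Y=0, U=2) weight 1/144
  (X=0, Z=3, W=0, Y=0, U=3) weight 1/144
  (X=0, Z=3, W=2, Y=1, U=2) weight 1/72
  (X=0, Z=3, W=2, Y=1, U=3) weight 1/72
  (X=0, Z=3, W=3, Y=0, U=2) weight 1/144
  (X=0, Z=3, W=3, Y=0, U=3) weight 1/144
Group by Y:
  weight(Y=0) = 1/36
  weight(Y=1) = 1/36
Total weight = 1/36 + 1/36 = 1/18
P(Y=0 | obs) = 1/36 / 1/18 = 1/2
P(Y=1 | obs) = 1/36 / 1/18 = 1/2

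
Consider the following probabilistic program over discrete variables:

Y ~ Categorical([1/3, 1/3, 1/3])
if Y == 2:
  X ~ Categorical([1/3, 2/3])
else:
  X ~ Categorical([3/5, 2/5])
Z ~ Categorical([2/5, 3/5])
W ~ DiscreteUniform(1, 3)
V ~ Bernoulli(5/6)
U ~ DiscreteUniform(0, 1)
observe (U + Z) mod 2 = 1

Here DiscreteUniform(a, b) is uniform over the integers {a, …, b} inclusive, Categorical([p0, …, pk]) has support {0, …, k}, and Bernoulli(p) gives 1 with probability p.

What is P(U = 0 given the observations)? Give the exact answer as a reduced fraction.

Enumerate traces; 72 have nonzero weight after conditioning:
  (Y=0, X=0, Z=0, W=1, V=0, U=1) weight 1/450
  (Y=0, X=0, Z=0, W=1, V=1, U=1) weight 1/90
  (Y=0, X=0, Z=0, W=2, V=0, U=1) weight 1/450
  (Y=0, X=0, Z=0, W=2, V=1, U=1) weight 1/90
  (Y=0, X=0, Z=0, W=3, V=0, U=1) weight 1/450
  (Y=0, X=0, Z=0, W=3, V=1, U=1) weight 1/90
  (Y=0, X=0, Z=1, W=1, V=0, U=0) weight 1/300
  (Y=0, X=0, Z=1, W=1, V=1, U=0) weight 1/60
  … 64 more
Group by U:
  weight(U=0) = 3/10
  weight(U=1) = 1/5
Total weight = 3/10 + 1/5 = 1/2
P(U=0 | obs) = 3/10 / 1/2 = 3/5
P(U=1 | obs) = 1/5 / 1/2 = 2/5

P(U = 0 | obs) = 3/5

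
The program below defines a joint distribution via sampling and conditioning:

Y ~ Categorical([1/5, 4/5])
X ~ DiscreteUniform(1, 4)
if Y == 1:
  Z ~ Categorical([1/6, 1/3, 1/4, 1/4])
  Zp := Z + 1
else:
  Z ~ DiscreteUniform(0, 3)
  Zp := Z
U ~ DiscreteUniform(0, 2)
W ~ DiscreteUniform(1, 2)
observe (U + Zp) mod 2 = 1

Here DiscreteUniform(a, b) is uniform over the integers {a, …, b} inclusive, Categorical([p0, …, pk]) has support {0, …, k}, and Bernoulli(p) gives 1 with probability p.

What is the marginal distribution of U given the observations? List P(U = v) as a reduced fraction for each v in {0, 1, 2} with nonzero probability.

P(U=0) = 13/43, P(U=1) = 17/43, P(U=2) = 13/43

Enumerate traces; 96 have nonzero weight after conditioning:
  (Y=0, X=1, Z=0, U=1, W=1) weight 1/480
  (Y=0, X=1, Z=0, U=1, W=2) weight 1/480
  (Y=0, X=1, Z=1, U=0, W=1) weight 1/480
  (Y=0, X=1, Z=1, U=0, W=2) weight 1/480
  (Y=0, X=1, Z=1, U=2, W=1) weight 1/480
  (Y=0, X=1, Z=1, U=2, W=2) weight 1/480
  (Y=0, X=1, Z=2, U=1, W=1) weight 1/480
  (Y=0, X=1, Z=2, U=1, W=2) weight 1/480
  … 88 more
Group by U:
  weight(U=0) = 13/90
  weight(U=1) = 17/90
  weight(U=2) = 13/90
Total weight = 13/90 + 17/90 + 13/90 = 43/90
P(U=0 | obs) = 13/90 / 43/90 = 13/43
P(U=1 | obs) = 17/90 / 43/90 = 17/43
P(U=2 | obs) = 13/90 / 43/90 = 13/43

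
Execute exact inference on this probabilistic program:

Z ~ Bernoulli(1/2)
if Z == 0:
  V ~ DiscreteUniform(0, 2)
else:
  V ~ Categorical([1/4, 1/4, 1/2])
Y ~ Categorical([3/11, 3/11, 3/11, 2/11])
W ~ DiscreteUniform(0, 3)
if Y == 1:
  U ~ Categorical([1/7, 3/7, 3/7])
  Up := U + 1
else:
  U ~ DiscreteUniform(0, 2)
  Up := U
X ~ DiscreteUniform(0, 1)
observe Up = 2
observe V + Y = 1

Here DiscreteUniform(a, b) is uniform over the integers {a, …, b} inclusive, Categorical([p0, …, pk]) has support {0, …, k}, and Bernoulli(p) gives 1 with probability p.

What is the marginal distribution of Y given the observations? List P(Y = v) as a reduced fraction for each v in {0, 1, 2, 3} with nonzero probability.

P(Y=0) = 7/16, P(Y=1) = 9/16

Enumerate traces; 32 have nonzero weight after conditioning:
  (Z=0, V=0, Y=1, W=0, U=1, X=0) weight 3/1232
  (Z=0, V=0, Y=1, W=0, U=1, X=1) weight 3/1232
  (Z=0, V=0, Y=1, W=1, U=1, X=0) weight 3/1232
  (Z=0, V=0, Y=1, W=1, U=1, X=1) weight 3/1232
  (Z=0, V=0, Y=1, W=2, U=1, X=0) weight 3/1232
  (Z=0, V=0, Y=1, W=2, U=1, X=1) weight 3/1232
  (Z=0, V=0, Y=1, W=3, U=1, X=0) weight 3/1232
  (Z=0, V=0, Y=1, W=3, U=1, X=1) weight 3/1232
  (Z=0, V=1, Y=0, W=0, U=2, X=0) weight 1/528
  … 23 more
Group by Y:
  weight(Y=0) = 7/264
  weight(Y=1) = 3/88
Total weight = 7/264 + 3/88 = 2/33
P(Y=0 | obs) = 7/264 / 2/33 = 7/16
P(Y=1 | obs) = 3/88 / 2/33 = 9/16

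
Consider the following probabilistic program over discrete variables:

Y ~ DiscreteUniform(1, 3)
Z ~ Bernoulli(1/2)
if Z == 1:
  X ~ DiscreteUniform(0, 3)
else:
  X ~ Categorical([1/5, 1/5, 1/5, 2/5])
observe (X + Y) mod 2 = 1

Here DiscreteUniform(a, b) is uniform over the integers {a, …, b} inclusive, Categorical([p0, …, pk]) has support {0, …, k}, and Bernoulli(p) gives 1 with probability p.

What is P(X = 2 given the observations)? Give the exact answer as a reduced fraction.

Enumerate traces; 12 have nonzero weight after conditioning:
  (Y=1, Z=0, X=0) weight 1/30
  (Y=1, Z=0, X=2) weight 1/30
  (Y=1, Z=1, X=0) weight 1/24
  (Y=1, Z=1, X=2) weight 1/24
  (Y=2, Z=0, X=1) weight 1/30
  (Y=2, Z=0, X=3) weight 1/15
  (Y=2, Z=1, X=1) weight 1/24
  (Y=2, Z=1, X=3) weight 1/24
  … 4 more
Group by X:
  weight(X=0) = 3/20
  weight(X=1) = 3/40
  weight(X=2) = 3/20
  weight(X=3) = 13/120
Total weight = 3/20 + 3/40 + 3/20 + 13/120 = 29/60
P(X=0 | obs) = 3/20 / 29/60 = 9/29
P(X=1 | obs) = 3/40 / 29/60 = 9/58
P(X=2 | obs) = 3/20 / 29/60 = 9/29
P(X=3 | obs) = 13/120 / 29/60 = 13/58

P(X = 2 | obs) = 9/29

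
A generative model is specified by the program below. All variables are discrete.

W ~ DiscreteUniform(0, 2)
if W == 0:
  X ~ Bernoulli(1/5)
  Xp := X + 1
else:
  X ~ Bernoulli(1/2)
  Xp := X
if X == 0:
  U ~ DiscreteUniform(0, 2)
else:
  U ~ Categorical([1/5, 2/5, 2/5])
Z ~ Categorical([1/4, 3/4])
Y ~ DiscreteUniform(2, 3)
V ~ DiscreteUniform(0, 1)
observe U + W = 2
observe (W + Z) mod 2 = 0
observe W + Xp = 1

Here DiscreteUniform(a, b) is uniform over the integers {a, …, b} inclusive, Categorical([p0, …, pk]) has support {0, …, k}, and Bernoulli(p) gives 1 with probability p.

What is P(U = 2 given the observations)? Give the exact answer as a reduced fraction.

Enumerate traces; 8 have nonzero weight after conditioning:
  (W=0, X=0, U=2, Z=0, Y=2, V=0) weight 1/180
  (W=0, X=0, U=2, Z=0, Y=2, V=1) weight 1/180
  (W=0, X=0, U=2, Z=0, Y=3, V=0) weight 1/180
  (W=0, X=0, U=2, Z=0, Y=3, V=1) weight 1/180
  (W=1, X=0, U=1, Z=1, Y=2, V=0) weight 1/96
  (W=1, X=0, U=1, Z=1, Y=2, V=1) weight 1/96
  (W=1, X=0, U=1, Z=1, Y=3, V=0) weight 1/96
  (W=1, X=0, U=1, Z=1, Y=3, V=1) weight 1/96
Group by U:
  weight(U=1) = 1/24
  weight(U=2) = 1/45
Total weight = 1/24 + 1/45 = 23/360
P(U=1 | obs) = 1/24 / 23/360 = 15/23
P(U=2 | obs) = 1/45 / 23/360 = 8/23

P(U = 2 | obs) = 8/23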